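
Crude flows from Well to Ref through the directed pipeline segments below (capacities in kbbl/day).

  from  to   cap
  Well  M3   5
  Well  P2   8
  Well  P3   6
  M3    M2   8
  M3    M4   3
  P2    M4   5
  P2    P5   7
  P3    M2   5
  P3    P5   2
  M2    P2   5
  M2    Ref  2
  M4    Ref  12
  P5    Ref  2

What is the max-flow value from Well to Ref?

12

Augment Well→M3→M2→Ref: bottleneck 2, flow now 2.
Augment Well→M3→M4→Ref: bottleneck 3, flow now 5.
Augment Well→P2→M4→Ref: bottleneck 5, flow now 10.
Augment Well→P2→P5→Ref: bottleneck 2, flow now 12.
No augmenting path remains; maximum flow = 12.
In the residual graph, reachable from Well: {Well, M3, P2, P3, M2, P5}.
Min-cut edges: M3→M4 (3), P2→M4 (5), M2→Ref (2), P5→Ref (2); capacity 3 + 5 + 2 + 2 = 12.
This cut is saturated, so no flow can exceed 12.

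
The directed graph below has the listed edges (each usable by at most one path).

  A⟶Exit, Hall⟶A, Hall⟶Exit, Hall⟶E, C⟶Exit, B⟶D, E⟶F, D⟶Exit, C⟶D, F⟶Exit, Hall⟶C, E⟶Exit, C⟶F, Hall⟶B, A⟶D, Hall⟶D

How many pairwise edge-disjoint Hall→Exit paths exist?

Assign every edge capacity 1; by Menger, the answer equals the max flow.
Path Hall→Exit (+1); total 1.
Path Hall→A→Exit (+1); total 2.
Path Hall→C→Exit (+1); total 3.
Path Hall→D→Exit (+1); total 4.
Path Hall→E→Exit (+1); total 5.
No residual Hall→Exit path; max flow = 5.
Certifying cut of size 5: {D→Exit, Hall→A, Hall→C, Hall→E, Hall→Exit}.

5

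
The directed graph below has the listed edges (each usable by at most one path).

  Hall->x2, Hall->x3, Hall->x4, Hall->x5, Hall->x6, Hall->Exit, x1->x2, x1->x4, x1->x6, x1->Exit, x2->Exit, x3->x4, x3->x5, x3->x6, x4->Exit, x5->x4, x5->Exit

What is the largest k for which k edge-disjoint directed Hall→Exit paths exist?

4

Assign every edge capacity 1; by Menger, the answer equals the max flow.
Path Hall→Exit (+1); total 1.
Path Hall→x2→Exit (+1); total 2.
Path Hall→x4→Exit (+1); total 3.
Path Hall→x5→Exit (+1); total 4.
No residual Hall→Exit path; max flow = 4.
Certifying cut of size 4: {Hall→Exit, Hall→x2, x4→Exit, x5→Exit}.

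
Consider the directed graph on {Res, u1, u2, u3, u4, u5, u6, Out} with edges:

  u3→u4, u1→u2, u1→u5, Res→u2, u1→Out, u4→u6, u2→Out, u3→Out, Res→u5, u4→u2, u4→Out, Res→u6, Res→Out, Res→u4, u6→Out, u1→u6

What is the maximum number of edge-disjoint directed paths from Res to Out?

4

Assign every edge capacity 1; by Menger, the answer equals the max flow.
Path Res→Out (+1); total 1.
Path Res→u2→Out (+1); total 2.
Path Res→u4→Out (+1); total 3.
Path Res→u6→Out (+1); total 4.
No residual Res→Out path; max flow = 4.
Certifying cut of size 4: {Res→Out, Res→u2, Res→u4, Res→u6}.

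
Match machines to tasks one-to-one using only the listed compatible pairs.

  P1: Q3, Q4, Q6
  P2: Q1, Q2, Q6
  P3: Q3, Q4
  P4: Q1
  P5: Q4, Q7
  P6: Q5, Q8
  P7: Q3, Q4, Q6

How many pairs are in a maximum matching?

Unit-capacity flow: source→left, listed edges, right→sink; max matching = max flow.
Augmenting path P1→Q3 (+1); matched 1.
Augmenting path P2→Q1 (+1); matched 2.
Augmenting path P3→Q4 (+1); matched 3.
Augmenting path P5→Q7 (+1); matched 4.
Augmenting path P6→Q5 (+1); matched 5.
Augmenting path P7→Q6 (+1); matched 6.
Augmenting path P4→Q1→P2→Q2 (+1); matched 7.
No augmenting path remains; maximum matching = 7.
König certificate: {P1, P2, P3, P4, P5, P6, P7} is a vertex cover of size 7 (every listed pair touches it), so no matching can be larger.

7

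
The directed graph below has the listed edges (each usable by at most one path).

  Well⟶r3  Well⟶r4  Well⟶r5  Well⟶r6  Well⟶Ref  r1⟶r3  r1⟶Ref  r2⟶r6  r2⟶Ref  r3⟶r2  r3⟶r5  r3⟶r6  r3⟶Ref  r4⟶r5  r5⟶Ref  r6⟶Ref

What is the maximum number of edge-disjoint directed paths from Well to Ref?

Assign every edge capacity 1; by Menger, the answer equals the max flow.
Path Well→Ref (+1); total 1.
Path Well→r3→Ref (+1); total 2.
Path Well→r5→Ref (+1); total 3.
Path Well→r6→Ref (+1); total 4.
No residual Well→Ref path; max flow = 4.
Certifying cut of size 4: {Well→Ref, Well→r3, Well→r6, r5→Ref}.

4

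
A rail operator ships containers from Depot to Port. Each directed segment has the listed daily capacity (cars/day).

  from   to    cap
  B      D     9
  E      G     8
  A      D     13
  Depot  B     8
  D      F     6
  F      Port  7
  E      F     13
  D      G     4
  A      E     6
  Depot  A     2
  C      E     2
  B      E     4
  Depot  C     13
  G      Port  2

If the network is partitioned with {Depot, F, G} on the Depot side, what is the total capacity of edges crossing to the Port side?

Edges leaving {Depot, F, G}: Depot→A (2), Depot→B (8), Depot→C (13), F→Port (7), G→Port (2).
Cut capacity = 2 + 8 + 13 + 7 + 2 = 32.

32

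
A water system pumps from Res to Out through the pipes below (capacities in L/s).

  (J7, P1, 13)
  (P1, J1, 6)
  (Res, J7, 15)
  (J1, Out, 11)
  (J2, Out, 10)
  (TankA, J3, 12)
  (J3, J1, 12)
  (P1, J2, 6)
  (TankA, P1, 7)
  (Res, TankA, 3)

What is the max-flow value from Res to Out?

Augment Res→TankA→P1→J1→Out: bottleneck 3, flow now 3.
Augment Res→J7→P1→J1→Out: bottleneck 3, flow now 6.
Augment Res→J7→P1→J2→Out: bottleneck 6, flow now 12.
Augment Res→J7→P1→TankA→J3→J1→Out: bottleneck 3, flow now 15. (uses reverse residual edge)
No augmenting path remains; maximum flow = 15.
In the residual graph, reachable from Res: {Res, J7, P1}.
Min-cut edges: Res→TankA (3), P1→J1 (6), P1→J2 (6); capacity 3 + 6 + 6 = 15.
This cut is saturated, so no flow can exceed 15.

15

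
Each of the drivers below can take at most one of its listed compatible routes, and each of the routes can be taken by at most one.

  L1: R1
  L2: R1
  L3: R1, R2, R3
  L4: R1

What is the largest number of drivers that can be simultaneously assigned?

Unit-capacity flow: source→left, listed edges, right→sink; max matching = max flow.
Augmenting path L1→R1 (+1); matched 1.
Augmenting path L3→R2 (+1); matched 2.
No augmenting path remains; maximum matching = 2.
König certificate: {L3, R1} is a vertex cover of size 2 (every listed pair touches it), so no matching can be larger.

2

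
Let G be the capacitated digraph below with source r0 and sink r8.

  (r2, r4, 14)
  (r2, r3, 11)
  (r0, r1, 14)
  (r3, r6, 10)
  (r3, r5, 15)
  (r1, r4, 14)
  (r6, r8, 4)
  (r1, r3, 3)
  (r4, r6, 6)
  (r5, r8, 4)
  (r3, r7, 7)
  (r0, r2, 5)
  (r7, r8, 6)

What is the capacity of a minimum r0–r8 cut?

Augment r0→r1→r3→r5→r8: bottleneck 3, flow now 3.
Augment r0→r1→r4→r6→r8: bottleneck 4, flow now 7.
Augment r0→r2→r3→r5→r8: bottleneck 1, flow now 8.
Augment r0→r2→r3→r7→r8: bottleneck 4, flow now 12.
No augmenting path remains; maximum flow = 12.
By max-flow min-cut, the minimum cut capacity equals the max flow.
In the residual graph, reachable from r0: {r0, r1, r4, r6}.
Min-cut edges: r0→r2 (5), r1→r3 (3), r6→r8 (4); capacity 5 + 3 + 4 = 12.

12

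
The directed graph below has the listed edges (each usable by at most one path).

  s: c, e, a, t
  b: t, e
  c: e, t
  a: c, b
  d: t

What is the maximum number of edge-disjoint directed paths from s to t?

3

Assign every edge capacity 1; by Menger, the answer equals the max flow.
Path s→t (+1); total 1.
Path s→c→t (+1); total 2.
Path s→a→b→t (+1); total 3.
No residual s→t path; max flow = 3.
Certifying cut of size 3: {s→a, s→c, s→t}.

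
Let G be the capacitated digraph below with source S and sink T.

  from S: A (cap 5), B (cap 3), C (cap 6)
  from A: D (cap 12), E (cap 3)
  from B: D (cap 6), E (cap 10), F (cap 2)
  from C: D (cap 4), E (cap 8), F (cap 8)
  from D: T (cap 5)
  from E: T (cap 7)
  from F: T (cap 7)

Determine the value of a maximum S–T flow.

Augment S→A→D→T: bottleneck 5, flow now 5.
Augment S→B→E→T: bottleneck 3, flow now 8.
Augment S→C→E→T: bottleneck 4, flow now 12.
Augment S→C→F→T: bottleneck 2, flow now 14.
No augmenting path remains; maximum flow = 14.
In the residual graph, reachable from S: {S}.
Min-cut edges: S→A (5), S→B (3), S→C (6); capacity 5 + 3 + 6 = 14.
This cut is saturated, so no flow can exceed 14.

14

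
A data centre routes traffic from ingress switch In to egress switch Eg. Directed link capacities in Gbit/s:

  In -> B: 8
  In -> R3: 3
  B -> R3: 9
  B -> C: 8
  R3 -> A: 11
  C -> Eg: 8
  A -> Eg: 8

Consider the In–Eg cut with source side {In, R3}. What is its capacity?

Edges leaving {In, R3}: In→B (8), R3→A (11).
Cut capacity = 8 + 11 = 19.

19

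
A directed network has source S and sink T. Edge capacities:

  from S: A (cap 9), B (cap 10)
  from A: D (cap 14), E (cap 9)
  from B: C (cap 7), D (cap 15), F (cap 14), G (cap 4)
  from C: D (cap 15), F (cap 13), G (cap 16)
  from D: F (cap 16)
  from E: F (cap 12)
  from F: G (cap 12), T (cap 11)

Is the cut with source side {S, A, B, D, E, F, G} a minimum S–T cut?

Given cut capacity: 7 + 11 = 18.
Augment S→B→F→T: bottleneck 10, flow now 10.
Augment S→A→D→F→T: bottleneck 1, flow now 11.
No augmenting path remains; maximum flow = 11.
In the residual graph, reachable from S: {S, A, B, C, D, E, F, G}.
Min-cut edges: F→T (11); capacity 11 = 11.
Cut capacity 18 exceeds the max flow 11, so it is not minimum.

No — its capacity is 18, but the minimum cut has capacity 11.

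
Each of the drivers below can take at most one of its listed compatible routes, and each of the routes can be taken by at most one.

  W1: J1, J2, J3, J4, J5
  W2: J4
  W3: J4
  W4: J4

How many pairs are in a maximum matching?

Unit-capacity flow: source→left, listed edges, right→sink; max matching = max flow.
Augmenting path W1→J1 (+1); matched 1.
Augmenting path W2→J4 (+1); matched 2.
No augmenting path remains; maximum matching = 2.
König certificate: {W1, J4} is a vertex cover of size 2 (every listed pair touches it), so no matching can be larger.

2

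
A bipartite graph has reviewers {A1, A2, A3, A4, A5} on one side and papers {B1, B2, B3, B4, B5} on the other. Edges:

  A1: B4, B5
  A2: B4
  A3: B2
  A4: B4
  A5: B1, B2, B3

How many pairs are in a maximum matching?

Unit-capacity flow: source→left, listed edges, right→sink; max matching = max flow.
Augmenting path A1→B4 (+1); matched 1.
Augmenting path A3→B2 (+1); matched 2.
Augmenting path A5→B1 (+1); matched 3.
Augmenting path A2→B4→A1→B5 (+1); matched 4.
No augmenting path remains; maximum matching = 4.
König certificate: {A1, A3, A5, B4} is a vertex cover of size 4 (every listed pair touches it), so no matching can be larger.

4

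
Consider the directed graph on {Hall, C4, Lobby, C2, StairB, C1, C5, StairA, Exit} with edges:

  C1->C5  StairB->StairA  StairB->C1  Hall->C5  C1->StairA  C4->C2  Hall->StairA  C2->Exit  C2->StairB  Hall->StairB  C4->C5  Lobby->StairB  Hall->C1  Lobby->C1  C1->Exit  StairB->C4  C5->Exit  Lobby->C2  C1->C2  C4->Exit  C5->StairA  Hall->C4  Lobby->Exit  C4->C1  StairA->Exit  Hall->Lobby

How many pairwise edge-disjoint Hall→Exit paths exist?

6

Assign every edge capacity 1; by Menger, the answer equals the max flow.
Path Hall→C4→Exit (+1); total 1.
Path Hall→Lobby→Exit (+1); total 2.
Path Hall→C1→Exit (+1); total 3.
Path Hall→C5→Exit (+1); total 4.
Path Hall→StairA→Exit (+1); total 5.
Path Hall→StairB→C4→C2→Exit (+1); total 6.
No residual Hall→Exit path; max flow = 6.
Certifying cut of size 6: {Hall→C1, Hall→C4, Hall→C5, Hall→Lobby, Hall→StairA, Hall→StairB}.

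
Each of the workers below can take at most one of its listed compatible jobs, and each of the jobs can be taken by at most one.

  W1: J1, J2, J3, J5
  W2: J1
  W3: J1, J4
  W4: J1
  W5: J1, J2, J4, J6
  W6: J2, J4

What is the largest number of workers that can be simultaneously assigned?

Unit-capacity flow: source→left, listed edges, right→sink; max matching = max flow.
Augmenting path W1→J1 (+1); matched 1.
Augmenting path W3→J4 (+1); matched 2.
Augmenting path W5→J2 (+1); matched 3.
Augmenting path W2→J1→W1→J3 (+1); matched 4.
Augmenting path W6→J2→W5→J6 (+1); matched 5.
No augmenting path remains; maximum matching = 5.
König certificate: {W1, W3, W5, W6, J1} is a vertex cover of size 5 (every listed pair touches it), so no matching can be larger.

5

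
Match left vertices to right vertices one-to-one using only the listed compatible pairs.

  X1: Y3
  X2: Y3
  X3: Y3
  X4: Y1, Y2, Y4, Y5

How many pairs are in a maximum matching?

2

Unit-capacity flow: source→left, listed edges, right→sink; max matching = max flow.
Augmenting path X1→Y3 (+1); matched 1.
Augmenting path X4→Y1 (+1); matched 2.
No augmenting path remains; maximum matching = 2.
König certificate: {X4, Y3} is a vertex cover of size 2 (every listed pair touches it), so no matching can be larger.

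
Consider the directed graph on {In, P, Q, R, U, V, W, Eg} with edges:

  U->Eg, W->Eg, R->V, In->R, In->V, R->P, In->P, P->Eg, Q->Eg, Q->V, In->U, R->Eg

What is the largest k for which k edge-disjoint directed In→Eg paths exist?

3

Assign every edge capacity 1; by Menger, the answer equals the max flow.
Path In→P→Eg (+1); total 1.
Path In→R→Eg (+1); total 2.
Path In→U→Eg (+1); total 3.
No residual In→Eg path; max flow = 3.
Certifying cut of size 3: {In→P, In→R, In→U}.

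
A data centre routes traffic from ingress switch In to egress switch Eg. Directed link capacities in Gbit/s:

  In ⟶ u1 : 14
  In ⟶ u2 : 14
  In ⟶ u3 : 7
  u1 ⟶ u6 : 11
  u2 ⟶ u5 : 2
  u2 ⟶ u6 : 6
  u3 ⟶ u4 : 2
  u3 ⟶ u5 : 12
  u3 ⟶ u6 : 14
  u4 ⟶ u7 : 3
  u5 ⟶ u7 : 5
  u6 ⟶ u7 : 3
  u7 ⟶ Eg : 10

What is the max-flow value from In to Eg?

10

Augment In→u1→u6→u7→Eg: bottleneck 3, flow now 3.
Augment In→u2→u5→u7→Eg: bottleneck 2, flow now 5.
Augment In→u3→u4→u7→Eg: bottleneck 2, flow now 7.
Augment In→u3→u5→u7→Eg: bottleneck 3, flow now 10.
No augmenting path remains; maximum flow = 10.
In the residual graph, reachable from In: {In, u1, u2, u3, u5, u6}.
Min-cut edges: u3→u4 (2), u5→u7 (5), u6→u7 (3); capacity 2 + 5 + 3 = 10.
This cut is saturated, so no flow can exceed 10.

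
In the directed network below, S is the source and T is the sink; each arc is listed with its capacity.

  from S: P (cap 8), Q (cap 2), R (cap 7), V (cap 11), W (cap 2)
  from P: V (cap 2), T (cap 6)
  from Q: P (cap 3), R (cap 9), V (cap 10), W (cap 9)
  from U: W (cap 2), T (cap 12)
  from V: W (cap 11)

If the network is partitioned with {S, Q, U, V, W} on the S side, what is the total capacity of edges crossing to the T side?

Edges leaving {S, Q, U, V, W}: S→P (8), S→R (7), Q→P (3), Q→R (9), U→T (12).
Cut capacity = 8 + 7 + 3 + 9 + 12 = 39.

39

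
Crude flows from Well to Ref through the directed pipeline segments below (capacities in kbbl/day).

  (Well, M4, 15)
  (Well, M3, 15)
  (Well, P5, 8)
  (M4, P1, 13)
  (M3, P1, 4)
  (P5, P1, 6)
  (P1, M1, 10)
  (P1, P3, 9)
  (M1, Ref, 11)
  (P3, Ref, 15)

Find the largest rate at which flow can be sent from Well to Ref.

19

Augment Well→M4→P1→M1→Ref: bottleneck 10, flow now 10.
Augment Well→M4→P1→P3→Ref: bottleneck 3, flow now 13.
Augment Well→M3→P1→P3→Ref: bottleneck 4, flow now 17.
Augment Well→P5→P1→P3→Ref: bottleneck 2, flow now 19.
No augmenting path remains; maximum flow = 19.
In the residual graph, reachable from Well: {Well, M4, M3, P5, P1}.
Min-cut edges: P1→M1 (10), P1→P3 (9); capacity 10 + 9 = 19.
This cut is saturated, so no flow can exceed 19.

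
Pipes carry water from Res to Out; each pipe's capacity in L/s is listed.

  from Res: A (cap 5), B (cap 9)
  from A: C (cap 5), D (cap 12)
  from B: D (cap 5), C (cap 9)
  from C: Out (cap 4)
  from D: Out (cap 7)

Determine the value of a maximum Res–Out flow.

Augment Res→A→C→Out: bottleneck 4, flow now 4.
Augment Res→A→D→Out: bottleneck 1, flow now 5.
Augment Res→B→D→Out: bottleneck 5, flow now 10.
Augment Res→B→C→A→D→Out: bottleneck 1, flow now 11. (uses reverse residual edge)
No augmenting path remains; maximum flow = 11.
In the residual graph, reachable from Res: {Res, A, B, C, D}.
Min-cut edges: C→Out (4), D→Out (7); capacity 4 + 7 = 11.
This cut is saturated, so no flow can exceed 11.

11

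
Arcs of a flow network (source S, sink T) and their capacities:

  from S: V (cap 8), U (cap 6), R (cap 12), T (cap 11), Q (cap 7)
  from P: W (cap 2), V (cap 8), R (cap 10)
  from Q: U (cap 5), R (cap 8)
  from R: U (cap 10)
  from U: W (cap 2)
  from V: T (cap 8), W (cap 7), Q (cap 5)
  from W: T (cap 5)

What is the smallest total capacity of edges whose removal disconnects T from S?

21

Augment S→T: bottleneck 11, flow now 11.
Augment S→V→T: bottleneck 8, flow now 19.
Augment S→U→W→T: bottleneck 2, flow now 21.
No augmenting path remains; maximum flow = 21.
By max-flow min-cut, the minimum cut capacity equals the max flow.
In the residual graph, reachable from S: {S, Q, R, U}.
Min-cut edges: S→V (8), S→T (11), U→W (2); capacity 8 + 11 + 2 = 21.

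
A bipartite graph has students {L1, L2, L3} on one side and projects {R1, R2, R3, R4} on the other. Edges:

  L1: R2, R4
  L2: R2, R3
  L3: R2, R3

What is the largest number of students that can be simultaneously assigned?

Unit-capacity flow: source→left, listed edges, right→sink; max matching = max flow.
Augmenting path L1→R2 (+1); matched 1.
Augmenting path L2→R3 (+1); matched 2.
Augmenting path L3→R2→L1→R4 (+1); matched 3.
No augmenting path remains; maximum matching = 3.
König certificate: {L1, L2, L3} is a vertex cover of size 3 (every listed pair touches it), so no matching can be larger.

3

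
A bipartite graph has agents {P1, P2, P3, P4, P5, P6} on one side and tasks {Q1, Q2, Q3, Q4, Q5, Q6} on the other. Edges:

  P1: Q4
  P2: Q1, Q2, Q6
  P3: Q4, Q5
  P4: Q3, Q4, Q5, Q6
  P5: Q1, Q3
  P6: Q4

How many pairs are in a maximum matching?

5

Unit-capacity flow: source→left, listed edges, right→sink; max matching = max flow.
Augmenting path P1→Q4 (+1); matched 1.
Augmenting path P2→Q1 (+1); matched 2.
Augmenting path P3→Q5 (+1); matched 3.
Augmenting path P4→Q3 (+1); matched 4.
Augmenting path P5→Q1→P2→Q2 (+1); matched 5.
No augmenting path remains; maximum matching = 5.
König certificate: {P2, P3, P4, P5, Q4} is a vertex cover of size 5 (every listed pair touches it), so no matching can be larger.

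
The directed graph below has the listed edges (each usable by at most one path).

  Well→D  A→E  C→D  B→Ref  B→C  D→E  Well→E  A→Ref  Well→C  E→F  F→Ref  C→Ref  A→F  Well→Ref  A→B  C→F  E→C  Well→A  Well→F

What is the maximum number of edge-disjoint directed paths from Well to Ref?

Assign every edge capacity 1; by Menger, the answer equals the max flow.
Path Well→Ref (+1); total 1.
Path Well→A→Ref (+1); total 2.
Path Well→C→Ref (+1); total 3.
Path Well→F→Ref (+1); total 4.
No residual Well→Ref path; max flow = 4.
Certifying cut of size 4: {C→Ref, F→Ref, Well→A, Well→Ref}.

4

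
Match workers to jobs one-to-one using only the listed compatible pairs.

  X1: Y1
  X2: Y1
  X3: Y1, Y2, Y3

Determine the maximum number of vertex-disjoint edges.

Unit-capacity flow: source→left, listed edges, right→sink; max matching = max flow.
Augmenting path X1→Y1 (+1); matched 1.
Augmenting path X3→Y2 (+1); matched 2.
No augmenting path remains; maximum matching = 2.
König certificate: {X3, Y1} is a vertex cover of size 2 (every listed pair touches it), so no matching can be larger.

2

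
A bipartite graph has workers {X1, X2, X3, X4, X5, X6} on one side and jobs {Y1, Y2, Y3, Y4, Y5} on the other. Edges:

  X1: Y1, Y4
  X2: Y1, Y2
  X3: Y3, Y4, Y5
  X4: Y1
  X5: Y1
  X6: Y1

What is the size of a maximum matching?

4

Unit-capacity flow: source→left, listed edges, right→sink; max matching = max flow.
Augmenting path X1→Y1 (+1); matched 1.
Augmenting path X2→Y2 (+1); matched 2.
Augmenting path X3→Y3 (+1); matched 3.
Augmenting path X4→Y1→X1→Y4 (+1); matched 4.
No augmenting path remains; maximum matching = 4.
König certificate: {X1, X2, X3, Y1} is a vertex cover of size 4 (every listed pair touches it), so no matching can be larger.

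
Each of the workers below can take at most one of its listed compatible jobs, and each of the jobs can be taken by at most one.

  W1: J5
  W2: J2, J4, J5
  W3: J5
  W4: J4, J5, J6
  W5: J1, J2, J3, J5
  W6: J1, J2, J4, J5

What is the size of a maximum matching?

5

Unit-capacity flow: source→left, listed edges, right→sink; max matching = max flow.
Augmenting path W1→J5 (+1); matched 1.
Augmenting path W2→J2 (+1); matched 2.
Augmenting path W4→J4 (+1); matched 3.
Augmenting path W5→J1 (+1); matched 4.
Augmenting path W6→J1→W5→J3 (+1); matched 5.
No augmenting path remains; maximum matching = 5.
König certificate: {W2, W4, W5, W6, J5} is a vertex cover of size 5 (every listed pair touches it), so no matching can be larger.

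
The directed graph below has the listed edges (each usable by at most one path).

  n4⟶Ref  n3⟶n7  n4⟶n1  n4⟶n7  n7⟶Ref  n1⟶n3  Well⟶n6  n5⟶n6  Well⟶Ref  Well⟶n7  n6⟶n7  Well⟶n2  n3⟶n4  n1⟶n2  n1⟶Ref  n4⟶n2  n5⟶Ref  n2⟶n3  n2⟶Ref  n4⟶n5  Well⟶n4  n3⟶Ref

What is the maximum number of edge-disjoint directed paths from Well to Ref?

Assign every edge capacity 1; by Menger, the answer equals the max flow.
Path Well→Ref (+1); total 1.
Path Well→n2→Ref (+1); total 2.
Path Well→n4→Ref (+1); total 3.
Path Well→n7→Ref (+1); total 4.
No residual Well→Ref path; max flow = 4.
Certifying cut of size 4: {Well→Ref, Well→n2, Well→n4, n7→Ref}.

4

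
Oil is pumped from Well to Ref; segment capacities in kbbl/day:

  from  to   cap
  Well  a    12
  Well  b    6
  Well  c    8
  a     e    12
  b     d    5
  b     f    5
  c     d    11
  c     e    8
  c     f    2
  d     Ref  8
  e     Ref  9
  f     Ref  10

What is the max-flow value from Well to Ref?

23

Augment Well→a→e→Ref: bottleneck 9, flow now 9.
Augment Well→b→d→Ref: bottleneck 5, flow now 14.
Augment Well→b→f→Ref: bottleneck 1, flow now 15.
Augment Well→c→d→Ref: bottleneck 3, flow now 18.
Augment Well→c→f→Ref: bottleneck 2, flow now 20.
Augment Well→c→d→b→f→Ref: bottleneck 3, flow now 23. (uses reverse residual edge)
No augmenting path remains; maximum flow = 23.
In the residual graph, reachable from Well: {Well, a, e}.
Min-cut edges: Well→b (6), Well→c (8), e→Ref (9); capacity 6 + 8 + 9 = 23.
This cut is saturated, so no flow can exceed 23.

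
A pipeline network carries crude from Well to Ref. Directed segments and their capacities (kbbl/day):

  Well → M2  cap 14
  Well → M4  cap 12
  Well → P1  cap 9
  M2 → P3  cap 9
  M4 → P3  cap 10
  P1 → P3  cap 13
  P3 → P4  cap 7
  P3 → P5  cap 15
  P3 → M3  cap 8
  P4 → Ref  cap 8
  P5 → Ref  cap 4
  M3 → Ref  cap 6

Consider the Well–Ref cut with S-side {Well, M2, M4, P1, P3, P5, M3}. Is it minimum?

Given cut capacity: 7 + 4 + 6 = 17.
Augment Well→M2→P3→P4→Ref: bottleneck 7, flow now 7.
Augment Well→M2→P3→P5→Ref: bottleneck 2, flow now 9.
Augment Well→M4→P3→P5→Ref: bottleneck 2, flow now 11.
Augment Well→M4→P3→M3→Ref: bottleneck 6, flow now 17.
No augmenting path remains; maximum flow = 17.
Cut capacity 17 equals the max flow, so it is a minimum cut.

Yes — it is a minimum cut (capacity 17).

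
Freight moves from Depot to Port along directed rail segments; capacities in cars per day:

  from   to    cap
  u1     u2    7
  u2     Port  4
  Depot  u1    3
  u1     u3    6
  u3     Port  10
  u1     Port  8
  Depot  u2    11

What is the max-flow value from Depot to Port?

7

Augment Depot→u1→Port: bottleneck 3, flow now 3.
Augment Depot→u2→Port: bottleneck 4, flow now 7.
No augmenting path remains; maximum flow = 7.
In the residual graph, reachable from Depot: {Depot, u2}.
Min-cut edges: Depot→u1 (3), u2→Port (4); capacity 3 + 4 = 7.
This cut is saturated, so no flow can exceed 7.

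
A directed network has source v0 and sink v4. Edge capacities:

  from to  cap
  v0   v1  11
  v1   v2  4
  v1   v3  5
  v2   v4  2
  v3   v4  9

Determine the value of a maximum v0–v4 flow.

Augment v0→v1→v2→v4: bottleneck 2, flow now 2.
Augment v0→v1→v3→v4: bottleneck 5, flow now 7.
No augmenting path remains; maximum flow = 7.
In the residual graph, reachable from v0: {v0, v1, v2}.
Min-cut edges: v1→v3 (5), v2→v4 (2); capacity 5 + 2 = 7.
This cut is saturated, so no flow can exceed 7.

7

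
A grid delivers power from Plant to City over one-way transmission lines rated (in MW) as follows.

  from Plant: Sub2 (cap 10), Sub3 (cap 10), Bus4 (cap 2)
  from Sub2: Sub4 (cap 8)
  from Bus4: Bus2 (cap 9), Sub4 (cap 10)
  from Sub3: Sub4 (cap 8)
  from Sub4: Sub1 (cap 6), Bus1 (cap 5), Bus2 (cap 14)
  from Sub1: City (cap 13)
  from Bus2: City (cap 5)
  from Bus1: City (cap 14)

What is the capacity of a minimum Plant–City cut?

Augment Plant→Bus4→Bus2→City: bottleneck 2, flow now 2.
Augment Plant→Sub2→Sub4→Sub1→City: bottleneck 6, flow now 8.
Augment Plant→Sub2→Sub4→Bus2→City: bottleneck 2, flow now 10.
Augment Plant→Sub3→Sub4→Bus2→City: bottleneck 1, flow now 11.
Augment Plant→Sub3→Sub4→Bus1→City: bottleneck 5, flow now 16.
No augmenting path remains; maximum flow = 16.
By max-flow min-cut, the minimum cut capacity equals the max flow.
In the residual graph, reachable from Plant: {Plant, Sub2, Bus4, Sub3, Sub4, Bus2}.
Min-cut edges: Sub4→Sub1 (6), Sub4→Bus1 (5), Bus2→City (5); capacity 6 + 5 + 5 = 16.

16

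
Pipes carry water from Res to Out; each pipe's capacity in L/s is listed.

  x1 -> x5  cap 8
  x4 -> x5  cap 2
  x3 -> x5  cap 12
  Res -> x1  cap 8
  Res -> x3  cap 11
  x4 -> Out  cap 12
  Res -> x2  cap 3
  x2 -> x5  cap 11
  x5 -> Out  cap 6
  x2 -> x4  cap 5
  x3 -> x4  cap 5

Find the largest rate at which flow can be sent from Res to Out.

14

Augment Res→x1→x5→Out: bottleneck 6, flow now 6.
Augment Res→x2→x4→Out: bottleneck 3, flow now 9.
Augment Res→x3→x4→Out: bottleneck 5, flow now 14.
No augmenting path remains; maximum flow = 14.
In the residual graph, reachable from Res: {Res, x1, x3, x5}.
Min-cut edges: Res→x2 (3), x3→x4 (5), x5→Out (6); capacity 3 + 5 + 6 = 14.
This cut is saturated, so no flow can exceed 14.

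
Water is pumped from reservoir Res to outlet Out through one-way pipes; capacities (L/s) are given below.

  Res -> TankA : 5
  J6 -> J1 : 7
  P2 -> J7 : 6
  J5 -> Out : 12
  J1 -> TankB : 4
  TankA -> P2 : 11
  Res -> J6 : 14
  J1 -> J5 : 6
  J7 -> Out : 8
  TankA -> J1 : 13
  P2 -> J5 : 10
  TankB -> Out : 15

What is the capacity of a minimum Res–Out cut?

12

Augment Res→TankA→J1→J5→Out: bottleneck 5, flow now 5.
Augment Res→J6→J1→J5→Out: bottleneck 1, flow now 6.
Augment Res→J6→J1→TankB→Out: bottleneck 4, flow now 10.
Augment Res→J6→J1→TankA→P2→J5→Out: bottleneck 2, flow now 12. (uses reverse residual edge)
No augmenting path remains; maximum flow = 12.
By max-flow min-cut, the minimum cut capacity equals the max flow.
In the residual graph, reachable from Res: {Res, J6}.
Min-cut edges: Res→TankA (5), J6→J1 (7); capacity 5 + 7 = 12.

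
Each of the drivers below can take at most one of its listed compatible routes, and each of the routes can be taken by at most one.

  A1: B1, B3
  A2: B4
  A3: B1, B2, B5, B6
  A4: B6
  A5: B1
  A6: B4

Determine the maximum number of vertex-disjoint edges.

Unit-capacity flow: source→left, listed edges, right→sink; max matching = max flow.
Augmenting path A1→B1 (+1); matched 1.
Augmenting path A2→B4 (+1); matched 2.
Augmenting path A3→B2 (+1); matched 3.
Augmenting path A4→B6 (+1); matched 4.
Augmenting path A5→B1→A1→B3 (+1); matched 5.
No augmenting path remains; maximum matching = 5.
König certificate: {A1, A3, A4, A5, B4} is a vertex cover of size 5 (every listed pair touches it), so no matching can be larger.

5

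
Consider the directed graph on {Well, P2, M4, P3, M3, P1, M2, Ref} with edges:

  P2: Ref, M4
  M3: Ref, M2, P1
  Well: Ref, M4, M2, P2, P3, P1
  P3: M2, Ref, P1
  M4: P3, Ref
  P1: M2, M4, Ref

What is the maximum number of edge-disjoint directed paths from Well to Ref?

5

Assign every edge capacity 1; by Menger, the answer equals the max flow.
Path Well→Ref (+1); total 1.
Path Well→P2→Ref (+1); total 2.
Path Well→M4→Ref (+1); total 3.
Path Well→P3→Ref (+1); total 4.
Path Well→P1→Ref (+1); total 5.
No residual Well→Ref path; max flow = 5.
Certifying cut of size 5: {Well→M4, Well→P1, Well→P2, Well→P3, Well→Ref}.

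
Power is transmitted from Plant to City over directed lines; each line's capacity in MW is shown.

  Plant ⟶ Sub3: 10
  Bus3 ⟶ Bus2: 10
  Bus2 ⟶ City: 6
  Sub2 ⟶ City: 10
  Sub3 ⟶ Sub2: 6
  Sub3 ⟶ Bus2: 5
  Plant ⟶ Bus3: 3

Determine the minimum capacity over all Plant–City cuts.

Augment Plant→Bus3→Bus2→City: bottleneck 3, flow now 3.
Augment Plant→Sub3→Sub2→City: bottleneck 6, flow now 9.
Augment Plant→Sub3→Bus2→City: bottleneck 3, flow now 12.
No augmenting path remains; maximum flow = 12.
By max-flow min-cut, the minimum cut capacity equals the max flow.
In the residual graph, reachable from Plant: {Plant, Bus3, Sub3, Bus2}.
Min-cut edges: Sub3→Sub2 (6), Bus2→City (6); capacity 6 + 6 = 12.

12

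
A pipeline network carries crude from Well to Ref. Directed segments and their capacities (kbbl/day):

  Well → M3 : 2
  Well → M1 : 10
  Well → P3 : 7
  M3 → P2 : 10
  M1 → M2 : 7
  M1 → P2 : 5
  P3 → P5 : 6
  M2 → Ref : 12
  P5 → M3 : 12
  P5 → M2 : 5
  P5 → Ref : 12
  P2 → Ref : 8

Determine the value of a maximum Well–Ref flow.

18

Augment Well→M3→P2→Ref: bottleneck 2, flow now 2.
Augment Well→M1→M2→Ref: bottleneck 7, flow now 9.
Augment Well→M1→P2→Ref: bottleneck 3, flow now 12.
Augment Well→P3→P5→Ref: bottleneck 6, flow now 18.
No augmenting path remains; maximum flow = 18.
In the residual graph, reachable from Well: {Well, P3}.
Min-cut edges: Well→M3 (2), Well→M1 (10), P3→P5 (6); capacity 2 + 10 + 6 = 18.
This cut is saturated, so no flow can exceed 18.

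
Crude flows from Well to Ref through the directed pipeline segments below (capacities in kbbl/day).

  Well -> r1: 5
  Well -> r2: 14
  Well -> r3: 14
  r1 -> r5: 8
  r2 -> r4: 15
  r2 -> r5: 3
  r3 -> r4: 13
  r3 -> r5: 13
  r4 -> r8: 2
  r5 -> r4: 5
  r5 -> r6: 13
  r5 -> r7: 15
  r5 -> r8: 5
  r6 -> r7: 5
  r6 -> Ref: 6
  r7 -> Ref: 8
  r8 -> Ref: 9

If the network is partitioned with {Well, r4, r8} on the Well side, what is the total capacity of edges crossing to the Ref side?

Edges leaving {Well, r4, r8}: Well→r1 (5), Well→r2 (14), Well→r3 (14), r8→Ref (9).
Cut capacity = 5 + 14 + 14 + 9 = 42.

42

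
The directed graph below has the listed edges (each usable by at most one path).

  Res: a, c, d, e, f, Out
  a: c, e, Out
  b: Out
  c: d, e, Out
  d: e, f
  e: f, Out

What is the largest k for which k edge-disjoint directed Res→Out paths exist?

Assign every edge capacity 1; by Menger, the answer equals the max flow.
Path Res→Out (+1); total 1.
Path Res→a→Out (+1); total 2.
Path Res→c→Out (+1); total 3.
Path Res→e→Out (+1); total 4.
No residual Res→Out path; max flow = 4.
Certifying cut of size 4: {Res→Out, Res→a, Res→c, e→Out}.

4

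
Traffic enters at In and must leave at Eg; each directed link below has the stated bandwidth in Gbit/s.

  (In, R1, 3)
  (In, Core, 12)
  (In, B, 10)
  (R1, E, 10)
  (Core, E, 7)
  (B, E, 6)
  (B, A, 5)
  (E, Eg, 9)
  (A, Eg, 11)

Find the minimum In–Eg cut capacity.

14

Augment In→R1→E→Eg: bottleneck 3, flow now 3.
Augment In→Core→E→Eg: bottleneck 6, flow now 9.
Augment In→B→A→Eg: bottleneck 5, flow now 14.
No augmenting path remains; maximum flow = 14.
By max-flow min-cut, the minimum cut capacity equals the max flow.
In the residual graph, reachable from In: {In, R1, Core, B, E}.
Min-cut edges: B→A (5), E→Eg (9); capacity 5 + 9 = 14.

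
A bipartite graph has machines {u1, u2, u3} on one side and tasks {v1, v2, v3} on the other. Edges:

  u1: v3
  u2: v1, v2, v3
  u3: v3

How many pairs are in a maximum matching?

Unit-capacity flow: source→left, listed edges, right→sink; max matching = max flow.
Augmenting path u1→v3 (+1); matched 1.
Augmenting path u2→v1 (+1); matched 2.
No augmenting path remains; maximum matching = 2.
König certificate: {u2, v3} is a vertex cover of size 2 (every listed pair touches it), so no matching can be larger.

2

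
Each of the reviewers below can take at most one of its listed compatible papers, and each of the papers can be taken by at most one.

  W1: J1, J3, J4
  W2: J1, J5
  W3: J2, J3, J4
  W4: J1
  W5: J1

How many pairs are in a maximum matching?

Unit-capacity flow: source→left, listed edges, right→sink; max matching = max flow.
Augmenting path W1→J1 (+1); matched 1.
Augmenting path W2→J5 (+1); matched 2.
Augmenting path W3→J2 (+1); matched 3.
Augmenting path W4→J1→W1→J3 (+1); matched 4.
No augmenting path remains; maximum matching = 4.
König certificate: {W1, W2, W3, J1} is a vertex cover of size 4 (every listed pair touches it), so no matching can be larger.

4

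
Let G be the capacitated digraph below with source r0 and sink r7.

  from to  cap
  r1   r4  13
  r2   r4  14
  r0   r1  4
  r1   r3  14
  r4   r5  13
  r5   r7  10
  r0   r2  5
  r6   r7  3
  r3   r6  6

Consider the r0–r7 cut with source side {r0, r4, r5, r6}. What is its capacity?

22

Edges leaving {r0, r4, r5, r6}: r0→r1 (4), r0→r2 (5), r5→r7 (10), r6→r7 (3).
Cut capacity = 4 + 5 + 10 + 3 = 22.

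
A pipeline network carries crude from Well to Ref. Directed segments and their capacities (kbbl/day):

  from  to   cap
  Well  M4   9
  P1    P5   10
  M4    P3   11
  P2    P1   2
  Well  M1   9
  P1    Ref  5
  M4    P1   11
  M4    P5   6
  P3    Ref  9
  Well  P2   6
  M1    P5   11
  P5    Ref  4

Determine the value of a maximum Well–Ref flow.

15

Augment Well→M4→P1→Ref: bottleneck 5, flow now 5.
Augment Well→M4→P5→Ref: bottleneck 4, flow now 9.
Augment Well→P2→P1→M4→P3→Ref: bottleneck 2, flow now 11. (uses reverse residual edge)
Augment Well→M1→P5→M4→P3→Ref: bottleneck 4, flow now 15. (uses reverse residual edge)
No augmenting path remains; maximum flow = 15.
In the residual graph, reachable from Well: {Well, P2, M1, P5}.
Min-cut edges: Well→M4 (9), P2→P1 (2), P5→Ref (4); capacity 9 + 2 + 4 = 15.
This cut is saturated, so no flow can exceed 15.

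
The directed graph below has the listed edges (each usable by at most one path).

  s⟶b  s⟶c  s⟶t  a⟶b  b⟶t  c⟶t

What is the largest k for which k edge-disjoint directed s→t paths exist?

Assign every edge capacity 1; by Menger, the answer equals the max flow.
Path s→t (+1); total 1.
Path s→b→t (+1); total 2.
Path s→c→t (+1); total 3.
No residual s→t path; max flow = 3.
Certifying cut of size 3: {s→b, s→c, s→t}.

3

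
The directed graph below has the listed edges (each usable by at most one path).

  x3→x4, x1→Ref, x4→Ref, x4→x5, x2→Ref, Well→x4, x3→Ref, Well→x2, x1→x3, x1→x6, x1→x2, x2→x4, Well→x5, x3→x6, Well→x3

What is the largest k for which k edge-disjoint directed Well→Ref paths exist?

Assign every edge capacity 1; by Menger, the answer equals the max flow.
Path Well→x2→Ref (+1); total 1.
Path Well→x3→Ref (+1); total 2.
Path Well→x4→Ref (+1); total 3.
No residual Well→Ref path; max flow = 3.
Certifying cut of size 3: {Well→x2, Well→x3, Well→x4}.

3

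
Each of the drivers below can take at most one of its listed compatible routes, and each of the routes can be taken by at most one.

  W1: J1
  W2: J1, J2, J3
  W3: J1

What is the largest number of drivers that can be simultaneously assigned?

2

Unit-capacity flow: source→left, listed edges, right→sink; max matching = max flow.
Augmenting path W1→J1 (+1); matched 1.
Augmenting path W2→J2 (+1); matched 2.
No augmenting path remains; maximum matching = 2.
König certificate: {W2, J1} is a vertex cover of size 2 (every listed pair touches it), so no matching can be larger.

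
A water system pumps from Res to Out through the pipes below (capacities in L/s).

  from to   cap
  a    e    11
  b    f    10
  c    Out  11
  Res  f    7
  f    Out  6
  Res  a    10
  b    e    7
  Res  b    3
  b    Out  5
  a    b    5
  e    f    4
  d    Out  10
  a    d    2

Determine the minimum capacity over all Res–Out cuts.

13

Augment Res→b→Out: bottleneck 3, flow now 3.
Augment Res→f→Out: bottleneck 6, flow now 9.
Augment Res→a→b→Out: bottleneck 2, flow now 11.
Augment Res→a→d→Out: bottleneck 2, flow now 13.
No augmenting path remains; maximum flow = 13.
By max-flow min-cut, the minimum cut capacity equals the max flow.
In the residual graph, reachable from Res: {Res, a, b, e, f}.
Min-cut edges: a→d (2), b→Out (5), f→Out (6); capacity 2 + 5 + 6 = 13.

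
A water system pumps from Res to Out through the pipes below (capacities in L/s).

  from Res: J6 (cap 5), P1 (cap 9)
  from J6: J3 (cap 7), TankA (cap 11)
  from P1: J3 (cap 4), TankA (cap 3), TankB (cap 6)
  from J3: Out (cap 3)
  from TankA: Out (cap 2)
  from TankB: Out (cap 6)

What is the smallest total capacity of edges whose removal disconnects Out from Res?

Augment Res→J6→J3→Out: bottleneck 3, flow now 3.
Augment Res→J6→TankA→Out: bottleneck 2, flow now 5.
Augment Res→P1→TankB→Out: bottleneck 6, flow now 11.
No augmenting path remains; maximum flow = 11.
By max-flow min-cut, the minimum cut capacity equals the max flow.
In the residual graph, reachable from Res: {Res, J6, P1, J3, TankA}.
Min-cut edges: P1→TankB (6), J3→Out (3), TankA→Out (2); capacity 6 + 3 + 2 = 11.

11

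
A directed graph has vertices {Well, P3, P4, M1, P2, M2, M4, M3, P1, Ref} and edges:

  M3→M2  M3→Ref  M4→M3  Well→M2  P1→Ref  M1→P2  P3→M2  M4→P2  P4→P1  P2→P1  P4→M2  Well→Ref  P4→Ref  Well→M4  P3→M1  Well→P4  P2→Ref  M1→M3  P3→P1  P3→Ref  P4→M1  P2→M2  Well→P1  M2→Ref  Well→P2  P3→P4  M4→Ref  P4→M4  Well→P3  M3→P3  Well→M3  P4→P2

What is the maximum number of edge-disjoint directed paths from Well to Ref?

8

Assign every edge capacity 1; by Menger, the answer equals the max flow.
Path Well→Ref (+1); total 1.
Path Well→P3→Ref (+1); total 2.
Path Well→P4→Ref (+1); total 3.
Path Well→P2→Ref (+1); total 4.
Path Well→M2→Ref (+1); total 5.
Path Well→M4→Ref (+1); total 6.
Path Well→M3→Ref (+1); total 7.
Path Well→P1→Ref (+1); total 8.
No residual Well→Ref path; max flow = 8.
Certifying cut of size 8: {Well→M2, Well→M3, Well→M4, Well→P1, Well→P2, Well→P3, Well→P4, Well→Ref}.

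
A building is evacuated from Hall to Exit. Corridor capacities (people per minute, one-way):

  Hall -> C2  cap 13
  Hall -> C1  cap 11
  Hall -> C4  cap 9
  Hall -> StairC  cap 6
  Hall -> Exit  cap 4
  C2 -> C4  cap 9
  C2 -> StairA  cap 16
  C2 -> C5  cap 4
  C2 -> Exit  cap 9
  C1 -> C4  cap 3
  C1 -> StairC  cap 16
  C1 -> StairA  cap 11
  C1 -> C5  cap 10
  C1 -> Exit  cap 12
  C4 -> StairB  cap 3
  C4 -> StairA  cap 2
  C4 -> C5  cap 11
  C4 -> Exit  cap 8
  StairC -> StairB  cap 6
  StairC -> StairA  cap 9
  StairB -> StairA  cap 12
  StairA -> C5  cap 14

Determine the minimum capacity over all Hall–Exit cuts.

32

Augment Hall→Exit: bottleneck 4, flow now 4.
Augment Hall→C2→Exit: bottleneck 9, flow now 13.
Augment Hall→C1→Exit: bottleneck 11, flow now 24.
Augment Hall→C4→Exit: bottleneck 8, flow now 32.
No augmenting path remains; maximum flow = 32.
By max-flow min-cut, the minimum cut capacity equals the max flow.
In the residual graph, reachable from Hall: {Hall, C2, C4, StairC, StairB, StairA, C5}.
Min-cut edges: Hall→C1 (11), Hall→Exit (4), C2→Exit (9), C4→Exit (8); capacity 11 + 4 + 9 + 8 = 32.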